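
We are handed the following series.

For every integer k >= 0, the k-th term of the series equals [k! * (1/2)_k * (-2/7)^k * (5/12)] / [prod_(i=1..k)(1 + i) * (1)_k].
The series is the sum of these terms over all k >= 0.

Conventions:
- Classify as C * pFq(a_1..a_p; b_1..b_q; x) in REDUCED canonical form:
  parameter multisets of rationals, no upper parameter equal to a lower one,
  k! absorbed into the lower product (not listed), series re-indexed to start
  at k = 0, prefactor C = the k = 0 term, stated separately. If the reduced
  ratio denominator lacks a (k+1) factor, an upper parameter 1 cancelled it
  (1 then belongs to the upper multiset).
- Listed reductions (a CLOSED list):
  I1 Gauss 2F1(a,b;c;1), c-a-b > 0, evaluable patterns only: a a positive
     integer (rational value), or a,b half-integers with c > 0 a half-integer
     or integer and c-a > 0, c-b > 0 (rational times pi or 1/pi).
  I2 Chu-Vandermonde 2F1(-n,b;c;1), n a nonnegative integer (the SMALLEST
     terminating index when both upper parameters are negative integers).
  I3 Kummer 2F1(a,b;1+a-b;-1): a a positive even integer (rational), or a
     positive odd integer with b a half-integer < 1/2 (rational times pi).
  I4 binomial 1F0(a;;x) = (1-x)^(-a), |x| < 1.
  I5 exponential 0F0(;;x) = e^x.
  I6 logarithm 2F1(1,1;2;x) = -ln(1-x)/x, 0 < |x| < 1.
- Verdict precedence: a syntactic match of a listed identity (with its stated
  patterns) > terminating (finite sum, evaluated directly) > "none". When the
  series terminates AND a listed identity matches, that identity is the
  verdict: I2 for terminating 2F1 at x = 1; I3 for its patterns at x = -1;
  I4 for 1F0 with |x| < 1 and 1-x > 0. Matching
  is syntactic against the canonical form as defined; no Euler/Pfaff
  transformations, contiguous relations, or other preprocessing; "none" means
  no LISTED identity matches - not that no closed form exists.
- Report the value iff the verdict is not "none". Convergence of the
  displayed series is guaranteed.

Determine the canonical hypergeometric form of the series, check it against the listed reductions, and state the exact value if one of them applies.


Key step: with t_0 = 5/12, the factorial ratio (C = 5/12) (k+a-1)!/(a-1)! is a rising factorial (a)_k.
Adjacent-term ratio: r(k) = (-2/7) * (k+1/2) (k+1) / [(k+2) (k+1)] - poly over poly, x = (-2/7) from leading terms; C = 5/12 at k = 0.

With C = 5/12: the canonical form is 2F1(1/2, 1; 2; -2/7). Verdict: none. A 2F1 with upper {1/2, 1} fits none of I1-I6 at x = -2/7; the sum runs forever.


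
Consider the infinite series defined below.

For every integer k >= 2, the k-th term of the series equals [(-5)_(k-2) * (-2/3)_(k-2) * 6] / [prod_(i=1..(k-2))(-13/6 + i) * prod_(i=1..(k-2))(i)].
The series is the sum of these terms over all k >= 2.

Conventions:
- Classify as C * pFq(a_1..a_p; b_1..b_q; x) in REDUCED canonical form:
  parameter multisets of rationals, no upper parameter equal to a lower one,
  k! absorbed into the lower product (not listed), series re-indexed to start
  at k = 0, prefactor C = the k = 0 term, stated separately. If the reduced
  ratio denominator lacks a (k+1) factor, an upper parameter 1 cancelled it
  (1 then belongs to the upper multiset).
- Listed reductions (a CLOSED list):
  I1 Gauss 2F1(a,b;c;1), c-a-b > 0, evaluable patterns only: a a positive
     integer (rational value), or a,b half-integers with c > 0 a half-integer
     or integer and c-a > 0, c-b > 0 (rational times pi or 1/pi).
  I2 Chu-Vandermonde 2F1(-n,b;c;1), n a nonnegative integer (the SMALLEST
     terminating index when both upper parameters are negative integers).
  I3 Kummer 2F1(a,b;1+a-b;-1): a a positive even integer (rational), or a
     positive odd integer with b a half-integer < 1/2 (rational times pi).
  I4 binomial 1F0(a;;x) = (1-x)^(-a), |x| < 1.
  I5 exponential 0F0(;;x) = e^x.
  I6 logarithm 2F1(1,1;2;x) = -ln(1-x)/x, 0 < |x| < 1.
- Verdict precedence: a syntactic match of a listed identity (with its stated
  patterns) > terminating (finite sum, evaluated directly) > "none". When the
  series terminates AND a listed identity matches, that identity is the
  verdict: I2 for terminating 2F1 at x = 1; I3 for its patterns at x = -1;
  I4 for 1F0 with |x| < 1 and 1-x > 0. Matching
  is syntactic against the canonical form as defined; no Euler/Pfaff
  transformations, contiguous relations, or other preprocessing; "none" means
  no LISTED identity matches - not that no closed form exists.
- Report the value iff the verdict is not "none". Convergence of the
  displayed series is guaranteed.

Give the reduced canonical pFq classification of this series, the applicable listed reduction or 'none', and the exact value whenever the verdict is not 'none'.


With C = 6: the canonical form is 2F1(-5, -2/3; -7/6; 1). Verdict at x = 1: Vandermonde's identity (I2) matches (terminating 2F1 at x = 1 with n = 5, b = -2/3, c = -7/6). Exact value: -4374/187.

The tell: t_0 = 6 here, and the lower running product (C = 6) is a rising factorial.
Consecutive-term ratio: r(k) = 1 * (k-5) (k-2/3) / [(k-7/6) (k+1)] ; factor over Q: parameters, x = 1, and C = 6.


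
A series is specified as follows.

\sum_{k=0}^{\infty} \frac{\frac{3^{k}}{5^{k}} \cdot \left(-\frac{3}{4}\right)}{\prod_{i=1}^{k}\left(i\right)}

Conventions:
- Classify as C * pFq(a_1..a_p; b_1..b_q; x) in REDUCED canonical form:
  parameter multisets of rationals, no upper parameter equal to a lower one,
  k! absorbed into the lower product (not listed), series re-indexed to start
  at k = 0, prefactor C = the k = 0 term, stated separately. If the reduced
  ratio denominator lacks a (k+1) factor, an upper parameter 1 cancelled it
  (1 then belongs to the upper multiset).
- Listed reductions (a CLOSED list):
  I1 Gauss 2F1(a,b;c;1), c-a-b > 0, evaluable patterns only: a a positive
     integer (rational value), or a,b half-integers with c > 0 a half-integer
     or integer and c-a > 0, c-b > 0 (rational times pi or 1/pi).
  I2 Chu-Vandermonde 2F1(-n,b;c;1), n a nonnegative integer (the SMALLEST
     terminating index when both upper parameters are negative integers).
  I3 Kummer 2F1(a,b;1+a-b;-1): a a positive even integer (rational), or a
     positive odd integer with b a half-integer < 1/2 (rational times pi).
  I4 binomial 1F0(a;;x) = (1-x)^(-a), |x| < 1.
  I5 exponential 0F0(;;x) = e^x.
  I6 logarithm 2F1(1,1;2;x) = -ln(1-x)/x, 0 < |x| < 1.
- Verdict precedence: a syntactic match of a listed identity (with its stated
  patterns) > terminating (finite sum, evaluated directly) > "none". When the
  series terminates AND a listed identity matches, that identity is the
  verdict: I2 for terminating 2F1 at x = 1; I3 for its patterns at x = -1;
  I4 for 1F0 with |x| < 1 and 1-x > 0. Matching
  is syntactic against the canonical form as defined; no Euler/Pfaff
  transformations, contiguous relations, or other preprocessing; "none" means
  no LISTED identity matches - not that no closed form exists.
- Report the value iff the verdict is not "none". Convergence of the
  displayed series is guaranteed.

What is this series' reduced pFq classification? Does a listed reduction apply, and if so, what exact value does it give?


Reduced: x = \frac{3}{5}, 0F0, upper = {-}, lower = {-}, C = -\frac{3}{4}. Verdict (x = \frac{3}{5}): the exponential series (I5) applies (the 0F0 exponential series at x = \frac{3}{5}). Its exact value is \left(-\frac{3}{4}\right) \cdot e^{\frac{3}{5}}.

Structural cue: from the first term -\frac{3}{4}: the two geometric factors (C = -3/4, x = 3/5) combine into one argument.
Ratio: r(k) = \frac{3}{5} * 1 / [(k+1)] - rational in k, leading ratio \frac{3}{5}; with t_0 = -\frac{3}{4}, classification follows.


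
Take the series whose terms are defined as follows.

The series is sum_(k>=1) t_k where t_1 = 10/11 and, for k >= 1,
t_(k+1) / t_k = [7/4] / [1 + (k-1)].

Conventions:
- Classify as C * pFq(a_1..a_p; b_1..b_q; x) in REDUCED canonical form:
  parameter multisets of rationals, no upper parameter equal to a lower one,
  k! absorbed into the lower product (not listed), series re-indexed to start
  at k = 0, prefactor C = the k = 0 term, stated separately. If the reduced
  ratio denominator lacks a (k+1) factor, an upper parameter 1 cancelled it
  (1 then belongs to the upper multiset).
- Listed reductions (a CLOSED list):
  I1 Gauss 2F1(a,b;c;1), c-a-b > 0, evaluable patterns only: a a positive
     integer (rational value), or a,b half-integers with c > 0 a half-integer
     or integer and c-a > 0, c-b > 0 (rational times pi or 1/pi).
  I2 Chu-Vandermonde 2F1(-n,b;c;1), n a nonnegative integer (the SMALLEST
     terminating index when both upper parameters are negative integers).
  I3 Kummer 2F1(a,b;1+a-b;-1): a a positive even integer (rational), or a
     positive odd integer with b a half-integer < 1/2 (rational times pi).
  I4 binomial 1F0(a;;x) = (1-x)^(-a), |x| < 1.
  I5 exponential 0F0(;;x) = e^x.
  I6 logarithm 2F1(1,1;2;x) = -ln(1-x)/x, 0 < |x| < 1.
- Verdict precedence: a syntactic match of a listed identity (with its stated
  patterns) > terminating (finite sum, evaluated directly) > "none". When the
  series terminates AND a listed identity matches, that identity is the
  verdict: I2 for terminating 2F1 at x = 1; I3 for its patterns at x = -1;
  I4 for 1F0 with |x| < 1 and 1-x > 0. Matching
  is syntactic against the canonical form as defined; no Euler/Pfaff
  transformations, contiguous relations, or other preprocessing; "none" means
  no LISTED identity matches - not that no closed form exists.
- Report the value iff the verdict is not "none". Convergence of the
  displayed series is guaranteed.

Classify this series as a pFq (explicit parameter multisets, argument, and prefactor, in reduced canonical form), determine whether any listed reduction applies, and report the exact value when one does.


With C = 10/11: the canonical form is 0F0(-; -; 7/4). Verdict: exponential (I5) matches (the 0F0 exponential series at x = 7/4). Hence: (10/11) * e^(7/4).

Key step: t_0 = 10/11 here, and factor the ratio over Q (C = 10/11): negated roots = parameters.
Consecutive-term ratio: r(k) = (7/4) * 1 / [(k+1)] - rational in k, leading ratio (7/4); with t_0 = 10/11, classification follows.


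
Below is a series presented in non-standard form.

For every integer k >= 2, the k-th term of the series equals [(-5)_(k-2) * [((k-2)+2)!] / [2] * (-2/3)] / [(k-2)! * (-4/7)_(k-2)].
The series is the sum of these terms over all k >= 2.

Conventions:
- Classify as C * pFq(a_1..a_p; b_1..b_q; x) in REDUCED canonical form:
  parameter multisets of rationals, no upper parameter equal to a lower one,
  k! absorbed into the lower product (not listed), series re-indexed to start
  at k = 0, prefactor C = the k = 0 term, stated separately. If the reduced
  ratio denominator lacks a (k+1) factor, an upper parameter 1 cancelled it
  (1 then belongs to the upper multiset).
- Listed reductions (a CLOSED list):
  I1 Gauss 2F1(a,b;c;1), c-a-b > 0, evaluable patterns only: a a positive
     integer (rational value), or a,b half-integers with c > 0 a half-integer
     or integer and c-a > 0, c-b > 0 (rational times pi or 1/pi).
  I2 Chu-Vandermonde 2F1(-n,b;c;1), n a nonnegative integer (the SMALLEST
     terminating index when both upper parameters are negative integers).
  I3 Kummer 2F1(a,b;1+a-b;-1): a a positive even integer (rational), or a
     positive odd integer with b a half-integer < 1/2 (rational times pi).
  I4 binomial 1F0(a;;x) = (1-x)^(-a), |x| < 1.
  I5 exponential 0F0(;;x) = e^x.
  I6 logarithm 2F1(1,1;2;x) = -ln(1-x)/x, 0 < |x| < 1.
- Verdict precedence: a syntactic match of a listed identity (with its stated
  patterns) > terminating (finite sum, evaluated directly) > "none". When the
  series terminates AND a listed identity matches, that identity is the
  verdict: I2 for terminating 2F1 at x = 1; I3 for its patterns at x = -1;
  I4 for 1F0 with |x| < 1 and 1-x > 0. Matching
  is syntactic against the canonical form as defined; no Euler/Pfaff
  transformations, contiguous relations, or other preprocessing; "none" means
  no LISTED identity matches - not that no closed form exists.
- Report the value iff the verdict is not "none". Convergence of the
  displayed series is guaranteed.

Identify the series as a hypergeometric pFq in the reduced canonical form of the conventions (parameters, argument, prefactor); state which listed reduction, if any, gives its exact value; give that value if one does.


Prefactor -2/3, argument 1: 2F1 with upper {-5, 3} over lower {-4/7}. Verdict: this is the Chu-Vandermonde identity I2 (terminating 2F1 at x = 1 with n = 5, b = 3, c = -4/7). Its exact value is 55/68.

First insight: with t_0 = -2/3, the factorial ratio (prefactor -2/3) (k+a-1)!/(a-1)! is a rising factorial (a)_k.
Consecutive-term ratio: r(k) = 1 * (k-5) (k+3) / [(k-4/7) (k+1)] - rational in k, leading ratio 1; with t_0 = -2/3, classification follows.


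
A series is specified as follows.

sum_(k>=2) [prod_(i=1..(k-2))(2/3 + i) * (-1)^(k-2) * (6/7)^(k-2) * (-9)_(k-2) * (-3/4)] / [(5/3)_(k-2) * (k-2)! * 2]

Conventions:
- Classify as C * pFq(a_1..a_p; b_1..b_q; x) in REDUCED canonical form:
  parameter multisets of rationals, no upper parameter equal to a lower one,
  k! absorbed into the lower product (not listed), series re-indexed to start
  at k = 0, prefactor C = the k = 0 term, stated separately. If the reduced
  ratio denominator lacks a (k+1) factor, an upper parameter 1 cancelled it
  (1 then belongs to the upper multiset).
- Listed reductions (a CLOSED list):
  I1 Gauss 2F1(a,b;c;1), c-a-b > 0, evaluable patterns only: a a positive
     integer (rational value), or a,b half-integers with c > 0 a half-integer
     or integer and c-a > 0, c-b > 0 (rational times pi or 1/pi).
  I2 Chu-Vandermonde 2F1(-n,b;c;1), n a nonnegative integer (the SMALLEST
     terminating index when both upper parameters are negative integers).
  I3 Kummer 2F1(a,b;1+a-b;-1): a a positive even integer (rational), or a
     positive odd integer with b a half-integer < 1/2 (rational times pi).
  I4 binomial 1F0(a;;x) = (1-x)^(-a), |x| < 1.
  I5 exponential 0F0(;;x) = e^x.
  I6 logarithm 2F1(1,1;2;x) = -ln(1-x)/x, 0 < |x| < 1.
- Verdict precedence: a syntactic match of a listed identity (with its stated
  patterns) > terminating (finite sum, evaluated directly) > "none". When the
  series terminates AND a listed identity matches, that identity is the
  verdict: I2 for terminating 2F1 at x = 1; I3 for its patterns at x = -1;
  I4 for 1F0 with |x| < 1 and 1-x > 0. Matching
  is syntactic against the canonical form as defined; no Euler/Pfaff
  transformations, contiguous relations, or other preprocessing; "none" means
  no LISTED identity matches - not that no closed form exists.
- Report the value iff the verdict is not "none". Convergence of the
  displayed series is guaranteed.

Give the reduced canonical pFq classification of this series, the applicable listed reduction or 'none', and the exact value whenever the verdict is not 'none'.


Key step: from the first term -3/8: the running product (prefactor -3/8) telescopes to a rising factorial.
Ratio: r(k) = (-6/7) * (k-9) / [(k+1)] - rational in k. x = (-6/7); t_0 = -3/8; negate the roots.

Canonical form: C = -3/8 times 1F0 with upper {-9}, lower {-}, x = -6/7. Verdict: the binomial series (I4) applies (the 1F0 binomial series: exponent 9, x = -6/7). Sum: -31813498119/322828856.


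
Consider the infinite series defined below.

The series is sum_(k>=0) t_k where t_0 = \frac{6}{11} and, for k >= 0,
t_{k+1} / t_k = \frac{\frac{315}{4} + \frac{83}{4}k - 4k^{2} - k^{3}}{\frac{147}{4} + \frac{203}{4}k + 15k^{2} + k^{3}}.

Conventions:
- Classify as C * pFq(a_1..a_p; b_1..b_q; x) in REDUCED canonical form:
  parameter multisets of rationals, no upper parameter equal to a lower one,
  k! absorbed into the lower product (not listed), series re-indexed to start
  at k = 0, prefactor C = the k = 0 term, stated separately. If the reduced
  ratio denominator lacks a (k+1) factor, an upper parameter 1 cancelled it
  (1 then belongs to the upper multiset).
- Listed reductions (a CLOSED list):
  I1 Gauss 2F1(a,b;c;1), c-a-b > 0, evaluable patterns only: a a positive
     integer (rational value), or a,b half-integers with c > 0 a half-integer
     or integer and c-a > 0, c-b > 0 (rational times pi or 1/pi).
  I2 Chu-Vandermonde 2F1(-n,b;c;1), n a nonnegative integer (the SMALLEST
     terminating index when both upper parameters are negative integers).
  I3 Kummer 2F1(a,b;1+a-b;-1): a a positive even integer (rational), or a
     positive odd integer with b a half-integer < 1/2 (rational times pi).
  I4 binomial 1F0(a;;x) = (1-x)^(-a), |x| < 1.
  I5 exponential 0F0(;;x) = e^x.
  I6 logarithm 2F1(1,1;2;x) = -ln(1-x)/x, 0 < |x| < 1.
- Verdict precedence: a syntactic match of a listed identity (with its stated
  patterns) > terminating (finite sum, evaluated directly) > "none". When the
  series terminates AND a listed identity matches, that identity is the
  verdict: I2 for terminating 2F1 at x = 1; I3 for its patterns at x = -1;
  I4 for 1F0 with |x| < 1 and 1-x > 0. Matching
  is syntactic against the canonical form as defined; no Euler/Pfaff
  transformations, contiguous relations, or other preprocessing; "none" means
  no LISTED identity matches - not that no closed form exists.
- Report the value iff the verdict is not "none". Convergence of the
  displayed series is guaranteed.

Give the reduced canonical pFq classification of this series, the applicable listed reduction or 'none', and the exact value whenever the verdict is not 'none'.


Reduced: x = -1, 2F1, upper = {-\frac{9}{2}, 5}, lower = {\frac{21}{2}}, C = \frac{6}{11}. Verdict: this is the Kummer evaluation I3 (x = -1; c = \frac{21}{2} equals 1+a-b for upper {-\frac{9}{2}, 5}: listed pattern). Sum: \frac{566865}{524288} \cdot \pi.

Key observation: x = -1 and the parameter 7/2 appears in both the upper and lower lists and cancels.
Step ratio: r(k) = -1 * (k-\frac{9}{2}) (k+5) / [(k+\frac{21}{2}) (k+1)] ; factor over Q: parameters, x = -1, and C = \frac{6}{11}.


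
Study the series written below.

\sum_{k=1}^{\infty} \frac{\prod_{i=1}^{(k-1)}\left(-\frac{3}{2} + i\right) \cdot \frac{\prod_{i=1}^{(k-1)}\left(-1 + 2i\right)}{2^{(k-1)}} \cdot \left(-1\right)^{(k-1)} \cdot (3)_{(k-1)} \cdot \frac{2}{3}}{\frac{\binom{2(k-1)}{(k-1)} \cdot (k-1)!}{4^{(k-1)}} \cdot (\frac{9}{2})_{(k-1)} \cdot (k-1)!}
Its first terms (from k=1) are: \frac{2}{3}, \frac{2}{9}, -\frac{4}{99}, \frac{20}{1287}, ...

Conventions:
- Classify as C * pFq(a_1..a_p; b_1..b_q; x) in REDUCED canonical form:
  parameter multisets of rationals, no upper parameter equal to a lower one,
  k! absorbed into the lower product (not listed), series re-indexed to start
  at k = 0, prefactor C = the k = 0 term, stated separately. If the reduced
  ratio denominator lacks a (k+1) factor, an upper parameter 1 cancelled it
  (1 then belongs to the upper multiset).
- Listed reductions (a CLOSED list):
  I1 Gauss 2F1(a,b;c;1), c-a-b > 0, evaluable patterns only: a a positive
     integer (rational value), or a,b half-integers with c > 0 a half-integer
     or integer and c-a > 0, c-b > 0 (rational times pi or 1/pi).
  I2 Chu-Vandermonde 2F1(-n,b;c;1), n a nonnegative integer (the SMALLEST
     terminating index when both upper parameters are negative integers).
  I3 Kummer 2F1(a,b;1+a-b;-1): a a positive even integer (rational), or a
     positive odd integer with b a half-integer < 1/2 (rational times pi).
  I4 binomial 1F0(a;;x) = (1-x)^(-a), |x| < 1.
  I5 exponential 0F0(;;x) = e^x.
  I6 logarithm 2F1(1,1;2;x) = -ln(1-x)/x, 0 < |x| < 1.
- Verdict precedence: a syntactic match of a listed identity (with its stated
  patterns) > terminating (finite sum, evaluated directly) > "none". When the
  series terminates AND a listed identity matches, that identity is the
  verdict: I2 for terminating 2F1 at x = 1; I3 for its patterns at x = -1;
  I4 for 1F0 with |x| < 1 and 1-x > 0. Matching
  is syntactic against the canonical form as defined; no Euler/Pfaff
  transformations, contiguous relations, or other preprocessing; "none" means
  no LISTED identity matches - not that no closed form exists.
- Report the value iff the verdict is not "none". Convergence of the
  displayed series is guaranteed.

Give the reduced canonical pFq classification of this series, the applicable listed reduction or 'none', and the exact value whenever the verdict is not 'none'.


Prefactor \frac{2}{3}, argument -1: 2F1 with upper {-\frac{1}{2}, 3} over lower {\frac{9}{2}}. Verdict: the Kummer evaluation I3 matches (x = -1; c = \frac{9}{2} equals 1+a-b for upper {-\frac{1}{2}, 3}: listed pattern). Sum: \frac{35}{128} \cdot \pi.

Structural cue: from the first term \frac{2}{3}: the parameter 1/2 appears in both the upper and lower lists and cancels.
Ratio: r(k) = -1 * (k-\frac{1}{2}) (k+3) / [(k+\frac{9}{2}) (k+1)] - rational in k. x = -1; t_0 = \frac{2}{3}; negate the roots.


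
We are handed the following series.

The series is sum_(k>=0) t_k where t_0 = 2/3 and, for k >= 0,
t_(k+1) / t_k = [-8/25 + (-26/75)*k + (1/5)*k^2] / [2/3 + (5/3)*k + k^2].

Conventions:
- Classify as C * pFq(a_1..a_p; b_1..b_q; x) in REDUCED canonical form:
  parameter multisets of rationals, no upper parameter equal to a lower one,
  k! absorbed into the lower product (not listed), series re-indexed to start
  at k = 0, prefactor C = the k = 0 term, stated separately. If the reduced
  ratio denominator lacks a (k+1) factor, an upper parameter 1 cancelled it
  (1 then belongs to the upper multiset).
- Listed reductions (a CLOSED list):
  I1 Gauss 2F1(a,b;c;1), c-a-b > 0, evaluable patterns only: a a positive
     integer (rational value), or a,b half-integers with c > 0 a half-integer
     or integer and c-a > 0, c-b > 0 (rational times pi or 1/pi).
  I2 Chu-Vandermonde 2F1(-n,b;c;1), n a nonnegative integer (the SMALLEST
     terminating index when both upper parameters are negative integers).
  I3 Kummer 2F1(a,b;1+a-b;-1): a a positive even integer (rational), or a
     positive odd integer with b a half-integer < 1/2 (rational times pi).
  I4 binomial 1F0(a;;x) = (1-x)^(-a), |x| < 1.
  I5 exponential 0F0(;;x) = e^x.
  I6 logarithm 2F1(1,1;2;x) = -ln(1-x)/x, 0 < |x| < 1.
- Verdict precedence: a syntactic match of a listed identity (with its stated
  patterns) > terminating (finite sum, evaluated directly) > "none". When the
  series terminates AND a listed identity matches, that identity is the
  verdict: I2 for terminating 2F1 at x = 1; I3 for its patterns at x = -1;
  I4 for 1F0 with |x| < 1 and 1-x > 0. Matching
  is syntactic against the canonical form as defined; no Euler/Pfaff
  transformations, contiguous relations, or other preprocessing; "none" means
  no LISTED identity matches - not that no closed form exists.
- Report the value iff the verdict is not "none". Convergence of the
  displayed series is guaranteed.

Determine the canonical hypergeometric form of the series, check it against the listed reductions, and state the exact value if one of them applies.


Prefactor 2/3, argument 1/5: 1F0 with upper {-12/5} over lower {-}. Verdict at x = 1/5: binomial (I4) matches (the 1F0 binomial series: exponent 12/5, x = 1/5). Hence: (2/3) * (4/5)^(12/5).

Structural cue: t_0 being 2/3, factor the ratio over Q (prefactor 2/3): negated roots = parameters.
Step ratio: r(k) = (1/5) * (k-12/5) / [(k+1)] - rational in k. x = (1/5); t_0 = 2/3; negate the roots.


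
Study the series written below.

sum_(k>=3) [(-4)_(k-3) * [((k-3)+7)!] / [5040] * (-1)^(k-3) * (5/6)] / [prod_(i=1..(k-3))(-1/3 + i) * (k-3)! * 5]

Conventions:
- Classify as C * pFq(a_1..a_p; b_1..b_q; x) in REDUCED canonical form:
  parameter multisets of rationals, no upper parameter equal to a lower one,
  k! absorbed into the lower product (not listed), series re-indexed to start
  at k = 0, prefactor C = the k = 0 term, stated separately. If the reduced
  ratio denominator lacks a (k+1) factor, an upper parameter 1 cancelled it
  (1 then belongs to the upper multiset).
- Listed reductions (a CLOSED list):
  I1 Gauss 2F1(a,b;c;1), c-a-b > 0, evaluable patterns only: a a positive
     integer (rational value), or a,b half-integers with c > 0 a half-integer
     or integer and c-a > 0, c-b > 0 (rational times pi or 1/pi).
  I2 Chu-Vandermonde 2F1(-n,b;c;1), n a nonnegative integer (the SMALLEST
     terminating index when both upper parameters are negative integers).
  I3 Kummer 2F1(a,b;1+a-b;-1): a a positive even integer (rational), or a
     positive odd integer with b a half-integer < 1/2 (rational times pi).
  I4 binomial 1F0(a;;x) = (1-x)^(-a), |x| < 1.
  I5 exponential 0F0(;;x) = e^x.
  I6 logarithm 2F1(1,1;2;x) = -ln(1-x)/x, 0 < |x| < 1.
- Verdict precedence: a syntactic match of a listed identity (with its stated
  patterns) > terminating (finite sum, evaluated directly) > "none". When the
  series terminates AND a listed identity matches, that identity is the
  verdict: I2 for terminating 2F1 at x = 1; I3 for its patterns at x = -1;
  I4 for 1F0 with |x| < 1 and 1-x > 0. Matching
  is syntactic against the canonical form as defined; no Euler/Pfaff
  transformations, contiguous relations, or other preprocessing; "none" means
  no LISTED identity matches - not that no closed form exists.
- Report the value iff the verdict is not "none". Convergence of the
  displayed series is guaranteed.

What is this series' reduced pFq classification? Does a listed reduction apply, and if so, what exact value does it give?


With C = 1/6: the canonical form is 2F1(-4, 8; 2/3; -1). Verdict: terminating at k = 4: the factor (-4)_k kills every later term; summing the 5 survivors is exact. Exact value: 5347/15.

Key observation: from the first term 1/6: the constant factors (C = 1/6, x = -1) combine into one prefactor.
Ratio: r(k) = (-1) * (k-4) (k+8) / [(k+2/3) (k+1)] - rational; roots negated = parameters, x = (-1), C = 1/6.


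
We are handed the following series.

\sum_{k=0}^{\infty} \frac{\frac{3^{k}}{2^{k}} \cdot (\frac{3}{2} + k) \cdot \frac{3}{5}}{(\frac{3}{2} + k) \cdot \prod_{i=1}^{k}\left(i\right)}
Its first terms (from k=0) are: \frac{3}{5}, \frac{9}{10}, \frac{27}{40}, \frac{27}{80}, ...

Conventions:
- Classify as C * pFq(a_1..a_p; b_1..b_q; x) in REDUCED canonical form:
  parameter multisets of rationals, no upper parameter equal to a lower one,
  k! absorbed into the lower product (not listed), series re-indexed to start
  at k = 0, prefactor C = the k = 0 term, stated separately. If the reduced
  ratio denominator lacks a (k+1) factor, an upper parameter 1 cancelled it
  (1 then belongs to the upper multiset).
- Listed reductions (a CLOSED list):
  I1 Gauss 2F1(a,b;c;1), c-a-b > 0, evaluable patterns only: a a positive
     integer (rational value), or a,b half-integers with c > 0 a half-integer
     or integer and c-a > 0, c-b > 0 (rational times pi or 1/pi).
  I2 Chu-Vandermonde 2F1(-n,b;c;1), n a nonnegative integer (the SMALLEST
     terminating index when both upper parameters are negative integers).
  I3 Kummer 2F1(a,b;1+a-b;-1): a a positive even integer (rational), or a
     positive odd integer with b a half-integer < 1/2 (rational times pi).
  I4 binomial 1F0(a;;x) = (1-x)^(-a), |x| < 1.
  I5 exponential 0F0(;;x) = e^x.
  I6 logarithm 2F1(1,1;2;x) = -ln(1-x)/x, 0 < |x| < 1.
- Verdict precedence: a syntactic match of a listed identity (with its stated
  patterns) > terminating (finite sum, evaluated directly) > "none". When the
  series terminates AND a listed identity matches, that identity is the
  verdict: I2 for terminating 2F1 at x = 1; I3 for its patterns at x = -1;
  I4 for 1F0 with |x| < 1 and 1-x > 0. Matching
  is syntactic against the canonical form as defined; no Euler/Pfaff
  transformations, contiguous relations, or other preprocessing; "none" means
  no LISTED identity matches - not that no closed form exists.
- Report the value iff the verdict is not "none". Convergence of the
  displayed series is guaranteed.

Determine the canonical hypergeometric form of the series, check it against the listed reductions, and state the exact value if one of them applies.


Prefactor \frac{3}{5}, argument \frac{3}{2}: 0F0 with upper {-} over lower {-}. Verdict: exponential (I5) applies (the 0F0 exponential series at x = \frac{3}{2}). Its exact value is \frac{3}{5} \cdot e^{\frac{3}{2}}.

The tell: from the first term \frac{3}{5}: striking the common factor k + 3/2 reduces the term (C = 3/5).
Term ratio: r(k) = \frac{3}{2} * 1 / [(k+1)] - rational in k. x = \frac{3}{2}; t_0 = \frac{3}{5}; negate the roots.


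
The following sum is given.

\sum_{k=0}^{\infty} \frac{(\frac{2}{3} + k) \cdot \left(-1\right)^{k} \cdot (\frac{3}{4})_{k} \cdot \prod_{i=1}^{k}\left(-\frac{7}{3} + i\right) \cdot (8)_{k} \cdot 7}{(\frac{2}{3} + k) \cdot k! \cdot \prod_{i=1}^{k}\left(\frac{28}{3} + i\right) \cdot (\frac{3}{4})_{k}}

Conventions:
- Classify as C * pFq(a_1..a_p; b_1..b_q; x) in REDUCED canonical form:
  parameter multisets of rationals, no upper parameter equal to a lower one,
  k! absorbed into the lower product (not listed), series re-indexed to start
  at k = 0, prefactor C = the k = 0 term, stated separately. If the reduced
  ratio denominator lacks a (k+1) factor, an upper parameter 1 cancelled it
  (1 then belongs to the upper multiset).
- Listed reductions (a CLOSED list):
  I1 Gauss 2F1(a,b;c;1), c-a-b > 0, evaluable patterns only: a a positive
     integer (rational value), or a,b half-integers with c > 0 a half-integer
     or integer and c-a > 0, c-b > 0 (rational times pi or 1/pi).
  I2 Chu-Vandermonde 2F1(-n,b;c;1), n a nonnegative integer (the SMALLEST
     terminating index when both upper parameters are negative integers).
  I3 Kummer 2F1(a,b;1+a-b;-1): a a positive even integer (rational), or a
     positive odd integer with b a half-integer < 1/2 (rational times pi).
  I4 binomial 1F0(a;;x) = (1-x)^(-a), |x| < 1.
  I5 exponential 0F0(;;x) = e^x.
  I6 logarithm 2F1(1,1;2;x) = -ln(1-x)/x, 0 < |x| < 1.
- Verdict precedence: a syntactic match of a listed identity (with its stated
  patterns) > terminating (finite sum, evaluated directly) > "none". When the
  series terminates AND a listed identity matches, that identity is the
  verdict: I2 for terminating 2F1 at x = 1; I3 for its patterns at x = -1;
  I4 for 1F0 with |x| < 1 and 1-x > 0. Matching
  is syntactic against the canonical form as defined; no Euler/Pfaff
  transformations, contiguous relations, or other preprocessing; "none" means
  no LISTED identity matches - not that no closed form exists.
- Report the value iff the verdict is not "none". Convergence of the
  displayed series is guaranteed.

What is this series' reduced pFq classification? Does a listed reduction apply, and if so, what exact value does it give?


Classification (C = 7): 2F1 with upper {-\frac{4}{3}, 8}, lower {\frac{31}{3}}, argument x = -1. Verdict: Kummer (I3) matches (x = -1; c = \frac{31}{3} equals 1+a-b for upper {-\frac{4}{3}, 8}: listed pattern). Its exact value is \frac{7315}{486}.

Key observation: with t_0 = 7, the running product (C = 7) telescopes to a rising factorial.
Consecutive-term ratio: r(k) = -1 * (k-\frac{4}{3}) (k+8) / [(k+\frac{31}{3}) (k+1)] ; factor over Q: parameters, x = -1, and C = 7.


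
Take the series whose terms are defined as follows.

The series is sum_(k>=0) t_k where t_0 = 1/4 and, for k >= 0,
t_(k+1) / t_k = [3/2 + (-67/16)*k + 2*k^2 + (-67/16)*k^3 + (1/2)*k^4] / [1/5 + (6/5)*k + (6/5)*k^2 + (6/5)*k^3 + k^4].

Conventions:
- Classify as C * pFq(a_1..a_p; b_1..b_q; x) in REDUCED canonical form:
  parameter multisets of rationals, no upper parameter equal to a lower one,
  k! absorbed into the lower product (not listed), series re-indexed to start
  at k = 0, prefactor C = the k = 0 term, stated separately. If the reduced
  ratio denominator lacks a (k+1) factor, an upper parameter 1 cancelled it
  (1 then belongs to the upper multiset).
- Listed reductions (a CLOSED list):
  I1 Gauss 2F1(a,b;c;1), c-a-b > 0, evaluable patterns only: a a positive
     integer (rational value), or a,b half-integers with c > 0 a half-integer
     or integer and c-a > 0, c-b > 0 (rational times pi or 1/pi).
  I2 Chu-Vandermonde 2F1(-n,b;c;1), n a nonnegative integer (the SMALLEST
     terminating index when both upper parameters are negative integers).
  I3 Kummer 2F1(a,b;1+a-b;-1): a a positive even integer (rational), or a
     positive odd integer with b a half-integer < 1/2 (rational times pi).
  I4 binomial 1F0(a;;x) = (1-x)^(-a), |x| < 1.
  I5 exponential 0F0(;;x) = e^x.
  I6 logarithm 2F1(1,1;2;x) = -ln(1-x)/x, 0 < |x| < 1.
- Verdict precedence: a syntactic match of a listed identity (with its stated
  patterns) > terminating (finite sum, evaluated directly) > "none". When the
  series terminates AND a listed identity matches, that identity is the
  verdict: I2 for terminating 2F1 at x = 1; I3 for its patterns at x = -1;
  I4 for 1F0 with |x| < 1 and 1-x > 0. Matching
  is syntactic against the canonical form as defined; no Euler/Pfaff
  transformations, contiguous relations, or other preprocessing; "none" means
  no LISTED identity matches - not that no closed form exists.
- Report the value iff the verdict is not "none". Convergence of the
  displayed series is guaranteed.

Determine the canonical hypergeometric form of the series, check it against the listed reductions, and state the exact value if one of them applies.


With C = 1/4: the canonical form is 2F1(-8, -3/8; 1/5; 1/2). Verdict: terminating. (-8)_k vanishes past k = 8, leaving a 9-term sum, computed directly. Value: 1816131411332611/1499733860286464.

First insight: t_0 = 1/4 here, and factor the ratio over Q (C = 1/4, x = 1/2): negated roots = parameters.
Adjacent-term ratio: r(k) = (1/2) * (k-8) (k-3/8) / [(k+1/5) (k+1)] - poly over poly, x = (1/2) from leading terms; C = 1/4 at k = 0.


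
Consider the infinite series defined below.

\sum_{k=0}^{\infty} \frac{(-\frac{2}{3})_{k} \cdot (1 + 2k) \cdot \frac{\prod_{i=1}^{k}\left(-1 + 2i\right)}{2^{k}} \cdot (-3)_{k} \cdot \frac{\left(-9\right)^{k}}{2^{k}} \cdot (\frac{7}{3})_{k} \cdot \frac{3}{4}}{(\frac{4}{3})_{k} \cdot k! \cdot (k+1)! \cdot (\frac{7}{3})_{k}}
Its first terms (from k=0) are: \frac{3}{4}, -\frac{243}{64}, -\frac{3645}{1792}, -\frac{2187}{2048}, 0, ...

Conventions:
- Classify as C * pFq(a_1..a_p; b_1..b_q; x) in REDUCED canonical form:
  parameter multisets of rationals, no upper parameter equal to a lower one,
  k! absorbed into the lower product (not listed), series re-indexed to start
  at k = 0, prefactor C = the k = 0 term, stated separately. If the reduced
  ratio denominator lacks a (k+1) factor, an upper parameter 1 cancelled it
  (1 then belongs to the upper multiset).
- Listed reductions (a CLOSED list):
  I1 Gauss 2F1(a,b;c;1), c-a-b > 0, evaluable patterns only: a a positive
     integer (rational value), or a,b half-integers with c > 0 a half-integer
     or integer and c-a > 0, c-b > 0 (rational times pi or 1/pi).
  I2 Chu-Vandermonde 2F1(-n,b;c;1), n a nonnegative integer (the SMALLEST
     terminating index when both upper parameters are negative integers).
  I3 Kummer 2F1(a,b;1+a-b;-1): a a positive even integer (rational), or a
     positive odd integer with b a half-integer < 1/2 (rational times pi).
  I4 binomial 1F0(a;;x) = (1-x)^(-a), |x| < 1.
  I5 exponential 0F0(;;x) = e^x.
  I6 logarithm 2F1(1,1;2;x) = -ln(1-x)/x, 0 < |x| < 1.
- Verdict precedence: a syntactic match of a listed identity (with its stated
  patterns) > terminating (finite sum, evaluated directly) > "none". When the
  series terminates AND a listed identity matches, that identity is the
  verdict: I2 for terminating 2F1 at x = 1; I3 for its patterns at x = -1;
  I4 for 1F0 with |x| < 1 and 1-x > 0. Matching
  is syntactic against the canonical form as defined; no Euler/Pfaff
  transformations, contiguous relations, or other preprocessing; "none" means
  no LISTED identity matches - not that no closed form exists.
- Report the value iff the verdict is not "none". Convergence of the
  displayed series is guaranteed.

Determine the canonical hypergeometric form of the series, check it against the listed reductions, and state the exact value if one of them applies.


Structural cue: from the first term \frac{3}{4}: the (2k+1) factor (C = 3/4, x = -9/2) shifts (1/2)_k to (3/2)_k.
Term ratio: r(k) = -\frac{9}{2} * (k-3) (k-\frac{2}{3}) (k+\frac{3}{2}) / [(k+\frac{4}{3}) (k+2) (k+1)] ; factor over Q: parameters, x = -\frac{9}{2}, and C = \frac{3}{4}.

The series (x = -\frac{9}{2}) is 3F2: upper {-3, -\frac{2}{3}, \frac{3}{2}}, lower {\frac{4}{3}, 2}, prefactor \frac{3}{4}. Verdict: terminating. (-3)_k vanishes past k = 3, leaving a 4-term sum, computed directly. Value: -\frac{88149}{14336}.


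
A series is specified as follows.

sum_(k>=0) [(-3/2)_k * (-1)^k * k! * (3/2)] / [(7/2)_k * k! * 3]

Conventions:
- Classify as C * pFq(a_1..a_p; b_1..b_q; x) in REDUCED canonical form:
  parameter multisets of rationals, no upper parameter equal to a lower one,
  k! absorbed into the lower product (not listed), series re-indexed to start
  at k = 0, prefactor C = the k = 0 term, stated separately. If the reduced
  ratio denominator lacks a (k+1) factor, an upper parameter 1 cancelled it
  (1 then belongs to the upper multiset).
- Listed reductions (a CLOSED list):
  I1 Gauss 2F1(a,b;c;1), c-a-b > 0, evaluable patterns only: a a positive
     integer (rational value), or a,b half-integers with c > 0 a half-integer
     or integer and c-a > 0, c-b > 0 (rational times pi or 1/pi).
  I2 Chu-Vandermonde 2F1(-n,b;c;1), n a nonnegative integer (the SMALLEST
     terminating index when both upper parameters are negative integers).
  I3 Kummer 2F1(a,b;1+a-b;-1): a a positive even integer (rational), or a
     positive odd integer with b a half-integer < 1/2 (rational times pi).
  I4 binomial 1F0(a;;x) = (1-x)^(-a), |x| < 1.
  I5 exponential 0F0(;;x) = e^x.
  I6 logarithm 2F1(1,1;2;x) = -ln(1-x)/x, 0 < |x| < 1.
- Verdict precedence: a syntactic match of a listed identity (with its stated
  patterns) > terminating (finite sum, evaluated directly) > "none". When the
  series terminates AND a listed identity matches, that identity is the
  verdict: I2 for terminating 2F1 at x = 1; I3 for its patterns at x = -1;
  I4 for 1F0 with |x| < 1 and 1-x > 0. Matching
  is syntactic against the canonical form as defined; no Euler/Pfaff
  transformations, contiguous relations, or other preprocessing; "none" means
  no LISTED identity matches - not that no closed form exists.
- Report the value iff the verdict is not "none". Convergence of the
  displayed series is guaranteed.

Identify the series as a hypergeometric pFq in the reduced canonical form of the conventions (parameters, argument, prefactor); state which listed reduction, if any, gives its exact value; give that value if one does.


At argument -1: a 2F1 with upper {-3/2, 1}, lower {7/2}, scaled by C = 1/2. Verdict: the Kummer evaluation I3 fires (x = -1; c = 7/2 equals 1+a-b for upper {-3/2, 1}: listed pattern). Its exact value is (15/64) * pi.

The tell: x = (-1) and the constant factors (prefactor 1/2) combine into one prefactor.
Term ratio: r(k) = (-1) * (k-3/2) (k+1) / [(k+7/2) (k+1)] ; factor over Q: parameters, x = (-1), and C = 1/2.


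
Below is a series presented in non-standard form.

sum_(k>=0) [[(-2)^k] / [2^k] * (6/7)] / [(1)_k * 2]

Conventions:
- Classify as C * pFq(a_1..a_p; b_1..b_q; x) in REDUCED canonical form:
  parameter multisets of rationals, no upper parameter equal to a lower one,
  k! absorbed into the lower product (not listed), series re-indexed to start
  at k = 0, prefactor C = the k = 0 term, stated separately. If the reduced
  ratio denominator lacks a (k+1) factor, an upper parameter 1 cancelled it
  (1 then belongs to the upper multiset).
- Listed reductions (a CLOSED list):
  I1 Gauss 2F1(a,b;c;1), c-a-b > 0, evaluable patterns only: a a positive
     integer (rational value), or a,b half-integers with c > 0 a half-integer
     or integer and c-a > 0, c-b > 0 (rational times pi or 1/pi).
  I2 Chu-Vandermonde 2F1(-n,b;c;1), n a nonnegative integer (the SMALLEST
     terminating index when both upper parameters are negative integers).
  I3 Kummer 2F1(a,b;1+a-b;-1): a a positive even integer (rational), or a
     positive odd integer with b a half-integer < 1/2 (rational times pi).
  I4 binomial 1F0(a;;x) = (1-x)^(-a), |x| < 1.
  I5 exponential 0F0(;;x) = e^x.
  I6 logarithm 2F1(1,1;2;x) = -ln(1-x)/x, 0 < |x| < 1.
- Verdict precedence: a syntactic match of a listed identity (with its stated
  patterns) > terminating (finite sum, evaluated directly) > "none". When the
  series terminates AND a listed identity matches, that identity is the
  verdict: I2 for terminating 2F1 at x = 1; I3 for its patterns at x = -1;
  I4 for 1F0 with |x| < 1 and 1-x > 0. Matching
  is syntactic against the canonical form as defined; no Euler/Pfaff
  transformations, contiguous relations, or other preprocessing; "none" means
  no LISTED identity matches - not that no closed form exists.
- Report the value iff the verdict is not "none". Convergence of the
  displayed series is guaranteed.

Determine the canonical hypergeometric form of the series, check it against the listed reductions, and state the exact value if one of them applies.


Classification (C = 3/7): 0F0 with upper {-}, lower {-}, argument x = -1. Verdict: the exponential series (I5) fires (the 0F0 exponential series at x = -1). Value: (3/7) * e^(-1).

The tell: from the first term 3/7: the two k-th powers (C = 3/7) combine into one argument.
Step ratio: r(k) = (-1) * 1 / [(k+1)] - rational in k. x = (-1); t_0 = 3/7; negate the roots.
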